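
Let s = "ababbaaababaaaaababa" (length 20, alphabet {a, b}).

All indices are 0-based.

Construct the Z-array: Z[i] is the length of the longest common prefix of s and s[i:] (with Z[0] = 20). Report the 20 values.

[20, 0, 2, 0, 0, 1, 1, 4, 0, 3, 0, 1, 1, 1, 1, 4, 0, 3, 0, 1]

Z[0]=20
i=1: fresh scan; Z[1]=0
i=2: fresh scan; Z[2]=2 extend→box=[2,4)
i=3: min(r-i=1, Z[1]=0)=0; Z[3]=0
i=4: fresh scan; Z[4]=0
i=5: fresh scan; Z[5]=1 extend→box=[5,6)
i=6: fresh scan; Z[6]=1 extend→box=[6,7)
i=7: fresh scan; Z[7]=4 extend→box=[7,11)
i=8: min(r-i=3, Z[1]=0)=0; Z[8]=0
i=9: min(r-i=2, Z[2]=2)=2; Z[9]=3 extend→box=[9,12)
i=10: min(r-i=2, Z[1]=0)=0; Z[10]=0
i=11: min(r-i=1, Z[2]=2)=1; Z[11]=1
i=12: fresh scan; Z[12]=1 extend→box=[12,13)
i=13: fresh scan; Z[13]=1 extend→box=[13,14)
i=14: fresh scan; Z[14]=1 extend→box=[14,15)
i=15: fresh scan; Z[15]=4 extend→box=[15,19)
i=16: min(r-i=3, Z[1]=0)=0; Z[16]=0
i=17: min(r-i=2, Z[2]=2)=2; Z[17]=3 extend→box=[17,20)
i=18: min(r-i=2, Z[1]=0)=0; Z[18]=0
i=19: min(r-i=1, Z[2]=2)=1; Z[19]=1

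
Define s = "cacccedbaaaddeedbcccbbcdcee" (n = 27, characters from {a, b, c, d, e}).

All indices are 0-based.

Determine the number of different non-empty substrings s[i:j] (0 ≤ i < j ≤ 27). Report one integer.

345

rank | idx | suffix
   0 |   8 | aaaddeedbcccbbcdcee
   1 |   9 | aaddeedbcccbbcdcee
   2 |   1 | acccedbaaaddeedbcccbbcdcee
   3 |  10 | addeedbcccbbcdcee
   4 |   7 | baaaddeedbcccbbcdcee
   5 |  20 | bbcdcee
   6 |  16 | bcccbbcdcee
   7 |  21 | bcdcee
   8 |   0 | cacccedbaaaddeedbcccbbcdcee
   9 |  19 | cbbcdcee
  10 |  18 | ccbbcdcee
  11 |  17 | cccbbcdcee
  12 |   2 | cccedbaaaddeedbcccbbcdcee
  13 |   3 | ccedbaaaddeedbcccbbcdcee
  14 |  22 | cdcee
  15 |   4 | cedbaaaddeedbcccbbcdcee
  16 |  24 | cee
  17 |   6 | dbaaaddeedbcccbbcdcee
  18 |  15 | dbcccbbcdcee
  19 |  23 | dcee
  20 |  11 | ddeedbcccbbcdcee
  21 |  12 | deedbcccbbcdcee
  22 |  26 | e
  23 |   5 | edbaaaddeedbcccbbcdcee
  24 |  14 | edbcccbbcdcee
  25 |  25 | ee
  26 |  13 | eedbcccbbcdcee

SA = [8, 9, 1, 10, 7, 20, 16, 21, 0, 19, 18, 17, 2, 3, 22, 4, 24, 6, 15, 23, 11, 12, 26, 5, 14, 25, 13]
rank  pair      lcp
   1  s[8:],s[9:]  2  'aa'
   2  s[9:],s[1:]  1  'a'
   3  s[1:],s[10:]  1  'a'
   4  s[10:],s[7:]  0  ''
   5  s[7:],s[20:]  1  'b'
   6  s[20:],s[16:]  1  'b'
   7  s[16:],s[21:]  2  'bc'
   8  s[21:],s[0:]  0  ''
   9  s[0:],s[19:]  1  'c'
  10  s[19:],s[18:]  1  'c'
  11  s[18:],s[17:]  2  'cc'
  12  s[17:],s[2:]  3  'ccc'
  13  s[2:],s[3:]  2  'cc'
  14  s[3:],s[22:]  1  'c'
  15  s[22:],s[4:]  1  'c'
  16  s[4:],s[24:]  2  'ce'
  17  s[24:],s[6:]  0  ''
  18  s[6:],s[15:]  2  'db'
  19  s[15:],s[23:]  1  'd'
  20  s[23:],s[11:]  1  'd'
  21  s[11:],s[12:]  1  'd'
  22  s[12:],s[26:]  0  ''
  23  s[26:],s[5:]  1  'e'
  24  s[5:],s[14:]  3  'edb'
  25  s[14:],s[25:]  1  'e'
  26  s[25:],s[13:]  2  'ee'

n(n+1)/2 = 27·28/2 = 378
Σ LCP = 0 + 2 + 1 + 1 + 0 + 1 + 1 + 2 + 0 + 1 + 1 + 2 + 3 + 2 + 1 + 1 + 2 + 0 + 2 + 1 + 1 + 1 + 0 + 1 + 3 + 1 + 2 = 33
distinct = 378 − 33 = 345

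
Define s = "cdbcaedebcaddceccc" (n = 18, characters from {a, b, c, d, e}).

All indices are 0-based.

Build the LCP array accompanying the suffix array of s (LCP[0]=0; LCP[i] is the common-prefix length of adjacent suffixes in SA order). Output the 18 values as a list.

rank | idx | suffix
   0 |  10 | addceccc
   1 |   4 | aedebcaddceccc
   2 |   8 | bcaddceccc
   3 |   2 | bcaedebcaddceccc
   4 |  17 | c
   5 |   9 | caddceccc
   6 |   3 | caedebcaddceccc
   7 |  16 | cc
   8 |  15 | ccc
   9 |   0 | cdbcaedebcaddceccc
  10 |  13 | ceccc
  11 |   1 | dbcaedebcaddceccc
  12 |  12 | dceccc
  13 |  11 | ddceccc
  14 |   6 | debcaddceccc
  15 |   7 | ebcaddceccc
  16 |  14 | eccc
  17 |   5 | edebcaddceccc

SA = [10, 4, 8, 2, 17, 9, 3, 16, 15, 0, 13, 1, 12, 11, 6, 7, 14, 5]
rank  pair      lcp
   1  s[10:],s[4:]  1  'a'
   2  s[4:],s[8:]  0  ''
   3  s[8:],s[2:]  3  'bca'
   4  s[2:],s[17:]  0  ''
   5  s[17:],s[9:]  1  'c'
   6  s[9:],s[3:]  2  'ca'
   7  s[3:],s[16:]  1  'c'
   8  s[16:],s[15:]  2  'cc'
   9  s[15:],s[0:]  1  'c'
  10  s[0:],s[13:]  1  'c'
  11  s[13:],s[1:]  0  ''
  12  s[1:],s[12:]  1  'd'
  13  s[12:],s[11:]  1  'd'
  14  s[11:],s[6:]  1  'd'
  15  s[6:],s[7:]  0  ''
  16  s[7:],s[14:]  1  'e'
  17  s[14:],s[5:]  1  'e'

[0, 1, 0, 3, 0, 1, 2, 1, 2, 1, 1, 0, 1, 1, 1, 0, 1, 1]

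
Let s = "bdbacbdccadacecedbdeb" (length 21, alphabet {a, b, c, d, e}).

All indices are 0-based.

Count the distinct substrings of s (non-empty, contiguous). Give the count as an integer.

rank→(start, suffix):
  0 → (3, 'acbdccadacecedbdeb')
  1 → (11, 'acecedbdeb')
  2 → (9, 'adacecedbdeb')
  3 → (20, 'b')
  4 → (2, 'bacbdccadacecedbdeb')
  5 → (0, 'bdbacbdccadacecedbdeb')
  6 → (5, 'bdccadacecedbdeb')
  7 → (17, 'bdeb')
  8 → (8, 'cadacecedbdeb')
  9 → (4, 'cbdccadacecedbdeb')
  10 → (7, 'ccadacecedbdeb')
  11 → (12, 'cecedbdeb')
  12 → (14, 'cedbdeb')
  13 → (10, 'dacecedbdeb')
  14 → (1, 'dbacbdccadacecedbdeb')
  15 → (16, 'dbdeb')
  16 → (6, 'dccadacecedbdeb')
  17 → (18, 'deb')
  18 → (19, 'eb')
  19 → (13, 'ecedbdeb')
  20 → (15, 'edbdeb')

SA = [3, 11, 9, 20, 2, 0, 5, 17, 8, 4, 7, 12, 14, 10, 1, 16, 6, 18, 19, 13, 15]
i: (SA[i-1],SA[i]) lcp shared
  1: (3,11) 2 'ac'
  2: (11,9) 1 'a'
  3: (9,20) 0 ''
  4: (20,2) 1 'b'
  5: (2,0) 1 'b'
  6: (0,5) 2 'bd'
  7: (5,17) 2 'bd'
  8: (17,8) 0 ''
  9: (8,4) 1 'c'
  10: (4,7) 1 'c'
  11: (7,12) 1 'c'
  12: (12,14) 2 'ce'
  13: (14,10) 0 ''
  14: (10,1) 1 'd'
  15: (1,16) 2 'db'
  16: (16,6) 1 'd'
  17: (6,18) 1 'd'
  18: (18,19) 0 ''
  19: (19,13) 1 'e'
  20: (13,15) 1 'e'

n(n+1)/2 = 21·22/2 = 231
Σ LCP = 0 + 2 + 1 + 0 + 1 + 1 + 2 + 2 + 0 + 1 + 1 + 1 + 2 + 0 + 1 + 2 + 1 + 1 + 0 + 1 + 1 = 21
distinct = 231 − 21 = 210

210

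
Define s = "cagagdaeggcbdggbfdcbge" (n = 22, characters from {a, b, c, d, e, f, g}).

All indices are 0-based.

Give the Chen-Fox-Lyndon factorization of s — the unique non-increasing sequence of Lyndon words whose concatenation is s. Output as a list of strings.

emit factor 1: 'c' (i=0, period=1)
emit factor 2: 'agagd' (i=1, period=5)
emit factor 3: 'aeggcbdggbfdcbge' (i=6, period=16)

["c", "agagd", "aeggcbdggbfdcbge"]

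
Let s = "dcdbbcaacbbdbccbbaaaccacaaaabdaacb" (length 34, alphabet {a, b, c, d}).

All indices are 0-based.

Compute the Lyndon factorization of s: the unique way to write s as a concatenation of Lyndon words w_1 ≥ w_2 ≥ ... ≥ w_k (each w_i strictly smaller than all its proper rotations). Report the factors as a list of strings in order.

emit factor 1: 'd' (i=0, period=1)
emit factor 2: 'cd' (i=1, period=2)
emit factor 3: 'bbc' (i=3, period=3)
emit factor 4: 'aacbbdbccbb' (i=6, period=11)
emit factor 5: 'aaaccac' (i=17, period=7)
emit factor 6: 'aaaabdaacb' (i=24, period=10)

["d", "cd", "bbc", "aacbbdbccbb", "aaaccac", "aaaabdaacb"]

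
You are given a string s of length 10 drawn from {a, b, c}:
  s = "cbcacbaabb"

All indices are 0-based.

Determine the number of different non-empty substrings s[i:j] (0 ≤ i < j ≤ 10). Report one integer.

47

rank | idx | suffix
   0 |   6 | aabb
   1 |   7 | abb
   2 |   3 | acbaabb
   3 |   9 | b
   4 |   5 | baabb
   5 |   8 | bb
   6 |   1 | bcacbaabb
   7 |   2 | cacbaabb
   8 |   4 | cbaabb
   9 |   0 | cbcacbaabb

SA = [6, 7, 3, 9, 5, 8, 1, 2, 4, 0]
[i] adj suffixes → lcp
  [1] 6/7 → 1 ('a')
  [2] 7/3 → 1 ('a')
  [3] 3/9 → 0 ('')
  [4] 9/5 → 1 ('b')
  [5] 5/8 → 1 ('b')
  [6] 8/1 → 1 ('b')
  [7] 1/2 → 0 ('')
  [8] 2/4 → 1 ('c')
  [9] 4/0 → 2 ('cb')

n(n+1)/2 = 10·11/2 = 55
Σ LCP = 0 + 1 + 1 + 0 + 1 + 1 + 1 + 0 + 1 + 2 = 8
distinct = 55 − 8 = 47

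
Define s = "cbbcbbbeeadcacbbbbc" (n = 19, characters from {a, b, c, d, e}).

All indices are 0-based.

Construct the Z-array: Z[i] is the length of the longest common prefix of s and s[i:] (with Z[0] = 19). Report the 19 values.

Z[0]=19
i=1: fresh scan; Z[1]=0
i=2: fresh scan; Z[2]=0
i=3: fresh scan; Z[3]=3 scan→box=[3,6)
i=4: min(r-i=2, Z[1]=0)=0; Z[4]=0
i=5: min(r-i=1, Z[2]=0)=0; Z[5]=0
i=6: fresh scan; Z[6]=0
i=7: fresh scan; Z[7]=0
i=8: fresh scan; Z[8]=0
i=9: fresh scan; Z[9]=0
i=10: fresh scan; Z[10]=0
i=11: fresh scan; Z[11]=1 scan→box=[11,12)
i=12: fresh scan; Z[12]=0
i=13: fresh scan; Z[13]=3 scan→box=[13,16)
i=14: min(r-i=2, Z[1]=0)=0; Z[14]=0
i=15: min(r-i=1, Z[2]=0)=0; Z[15]=0
i=16: fresh scan; Z[16]=0
i=17: fresh scan; Z[17]=0
i=18: fresh scan; Z[18]=1 scan→box=[18,19)

[19, 0, 0, 3, 0, 0, 0, 0, 0, 0, 0, 1, 0, 3, 0, 0, 0, 0, 1]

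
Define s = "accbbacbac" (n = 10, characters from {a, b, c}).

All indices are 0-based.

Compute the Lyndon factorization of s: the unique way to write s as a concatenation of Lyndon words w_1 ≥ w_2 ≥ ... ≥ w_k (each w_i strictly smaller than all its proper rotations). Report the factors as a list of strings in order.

emit factor 1: 'accbb' (i=0, period=5)
emit factor 2: 'acb' (i=5, period=3)
emit factor 3: 'ac' (i=8, period=2)

["accbb", "acb", "ac"]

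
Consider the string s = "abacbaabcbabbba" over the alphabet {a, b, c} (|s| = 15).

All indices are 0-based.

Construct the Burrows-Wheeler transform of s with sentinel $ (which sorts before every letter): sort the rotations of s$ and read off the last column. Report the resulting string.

abb$babbccabaaab

rank  rotation          last
    0  $abacbaabcbabbba  a
    1  a$abacbaabcbabbb  b
    2  aabcbabbba$abacb  b
    3  abacbaabcbabbba$  $
    4  abbba$abacbaabcb  b
    5  abcbabbba$abacba  a
    6  acbaabcbabbba$ab  b
    7  ba$abacbaabcbabb  b
    8  baabcbabbba$abac  c
    9  babbba$abacbaabc  c
   10  bacbaabcbabbba$a  a
   11  bba$abacbaabcbab  b
   12  bbba$abacbaabcba  a
   13  bcbabbba$abacbaa  a
   14  cbaabcbabbba$aba  a
   15  cbabbba$abacbaab  b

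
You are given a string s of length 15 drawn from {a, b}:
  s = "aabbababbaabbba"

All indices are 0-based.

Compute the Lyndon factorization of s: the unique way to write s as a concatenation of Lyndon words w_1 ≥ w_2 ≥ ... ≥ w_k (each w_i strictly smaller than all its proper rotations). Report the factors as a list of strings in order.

emit factor 1: 'aabbababbaabbb' (i=0, period=14)
emit factor 2: 'a' (i=14, period=1)

["aabbababbaabbb", "a"]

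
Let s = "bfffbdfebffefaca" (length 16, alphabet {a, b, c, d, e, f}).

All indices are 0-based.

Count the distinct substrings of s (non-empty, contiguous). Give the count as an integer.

121

rank→(start, suffix):
  0 → (15, 'a')
  1 → (13, 'aca')
  2 → (4, 'bdfebffefaca')
  3 → (8, 'bffefaca')
  4 → (0, 'bfffbdfebffefaca')
  5 → (14, 'ca')
  6 → (5, 'dfebffefaca')
  7 → (7, 'ebffefaca')
  8 → (11, 'efaca')
  9 → (12, 'faca')
  10 → (3, 'fbdfebffefaca')
  11 → (6, 'febffefaca')
  12 → (10, 'fefaca')
  13 → (2, 'ffbdfebffefaca')
  14 → (9, 'ffefaca')
  15 → (1, 'fffbdfebffefaca')

SA = [15, 13, 4, 8, 0, 14, 5, 7, 11, 12, 3, 6, 10, 2, 9, 1]
i: (SA[i-1],SA[i]) lcp shared
  1: (15,13) 1 'a'
  2: (13,4) 0 ''
  3: (4,8) 1 'b'
  4: (8,0) 3 'bff'
  5: (0,14) 0 ''
  6: (14,5) 0 ''
  7: (5,7) 0 ''
  8: (7,11) 1 'e'
  9: (11,12) 0 ''
  10: (12,3) 1 'f'
  11: (3,6) 1 'f'
  12: (6,10) 2 'fe'
  13: (10,2) 1 'f'
  14: (2,9) 2 'ff'
  15: (9,1) 2 'ff'

n(n+1)/2 = 16·17/2 = 136
Σ LCP = 0 + 1 + 0 + 1 + 3 + 0 + 0 + 0 + 1 + 0 + 1 + 1 + 2 + 1 + 2 + 2 = 15
distinct = 136 − 15 = 121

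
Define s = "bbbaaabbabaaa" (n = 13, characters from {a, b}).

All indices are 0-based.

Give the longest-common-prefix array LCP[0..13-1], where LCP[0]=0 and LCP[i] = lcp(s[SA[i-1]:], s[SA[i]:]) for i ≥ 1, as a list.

[0, 1, 2, 3, 2, 1, 2, 0, 4, 2, 1, 3, 2]

rank→(start, suffix):
  0 → (12, 'a')
  1 → (11, 'aa')
  2 → (10, 'aaa')
  3 → (3, 'aaabbabaaa')
  4 → (4, 'aabbabaaa')
  5 → (8, 'abaaa')
  6 → (5, 'abbabaaa')
  7 → (9, 'baaa')
  8 → (2, 'baaabbabaaa')
  9 → (7, 'babaaa')
  10 → (1, 'bbaaabbabaaa')
  11 → (6, 'bbabaaa')
  12 → (0, 'bbbaaabbabaaa')

SA = [12, 11, 10, 3, 4, 8, 5, 9, 2, 7, 1, 6, 0]
[i] adj suffixes → lcp
  [1] 12/11 → 1 ('a')
  [2] 11/10 → 2 ('aa')
  [3] 10/3 → 3 ('aaa')
  [4] 3/4 → 2 ('aa')
  [5] 4/8 → 1 ('a')
  [6] 8/5 → 2 ('ab')
  [7] 5/9 → 0 ('')
  [8] 9/2 → 4 ('baaa')
  [9] 2/7 → 2 ('ba')
  [10] 7/1 → 1 ('b')
  [11] 1/6 → 3 ('bba')
  [12] 6/0 → 2 ('bb')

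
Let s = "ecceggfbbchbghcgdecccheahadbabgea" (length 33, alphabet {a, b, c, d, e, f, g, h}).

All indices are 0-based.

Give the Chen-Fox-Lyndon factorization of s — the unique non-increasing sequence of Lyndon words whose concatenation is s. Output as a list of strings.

["e", "cceggf", "bbchbghcgdeccche", "ah", "adb", "abge", "a"]

emit factor 1: 'e' (i=0, period=1)
emit factor 2: 'cceggf' (i=1, period=6)
emit factor 3: 'bbchbghcgdeccche' (i=7, period=16)
emit factor 4: 'ah' (i=23, period=2)
emit factor 5: 'adb' (i=25, period=3)
emit factor 6: 'abge' (i=28, period=4)
emit factor 7: 'a' (i=32, period=1)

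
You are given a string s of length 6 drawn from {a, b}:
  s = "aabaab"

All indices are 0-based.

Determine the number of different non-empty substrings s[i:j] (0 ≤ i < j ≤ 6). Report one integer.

rank→(start, suffix):
  0 → (3, 'aab')
  1 → (0, 'aabaab')
  2 → (4, 'ab')
  3 → (1, 'abaab')
  4 → (5, 'b')
  5 → (2, 'baab')

SA = [3, 0, 4, 1, 5, 2]
[i] adj suffixes → lcp
  [1] 3/0 → 3 ('aab')
  [2] 0/4 → 1 ('a')
  [3] 4/1 → 2 ('ab')
  [4] 1/5 → 0 ('')
  [5] 5/2 → 1 ('b')

n(n+1)/2 = 6·7/2 = 21
Σ LCP = 0 + 3 + 1 + 2 + 0 + 1 = 7
distinct = 21 − 7 = 14

14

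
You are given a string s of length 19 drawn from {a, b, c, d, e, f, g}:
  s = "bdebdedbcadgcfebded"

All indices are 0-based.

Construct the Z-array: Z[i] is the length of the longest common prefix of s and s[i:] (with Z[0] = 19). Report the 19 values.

Z[0]=19
i=1: outside box; Z[1]=0
i=2: outside box; Z[2]=0
i=3: outside box; Z[3]=3 grow→box=[3,6)
i=4: min(r-i=2, Z[1]=0)=0; Z[4]=0
i=5: min(r-i=1, Z[2]=0)=0; Z[5]=0
i=6: outside box; Z[6]=0
i=7: outside box; Z[7]=1 grow→box=[7,8)
i=8: outside box; Z[8]=0
i=9: outside box; Z[9]=0
i=10: outside box; Z[10]=0
i=11: outside box; Z[11]=0
i=12: outside box; Z[12]=0
i=13: outside box; Z[13]=0
i=14: outside box; Z[14]=0
i=15: outside box; Z[15]=3 grow→box=[15,18)
i=16: min(r-i=2, Z[1]=0)=0; Z[16]=0
i=17: min(r-i=1, Z[2]=0)=0; Z[17]=0
i=18: outside box; Z[18]=0

[19, 0, 0, 3, 0, 0, 0, 1, 0, 0, 0, 0, 0, 0, 0, 3, 0, 0, 0]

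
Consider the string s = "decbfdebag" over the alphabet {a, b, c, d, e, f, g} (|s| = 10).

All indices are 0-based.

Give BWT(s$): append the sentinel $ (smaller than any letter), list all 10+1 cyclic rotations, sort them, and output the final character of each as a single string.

gbecef$ddba

rank  rotation     last
    0  $decbfdebag  g
    1  ag$decbfdeb  b
    2  bag$decbfde  e
    3  bfdebag$dec  c
    4  cbfdebag$de  e
    5  debag$decbf  f
    6  decbfdebag$  $
    7  ebag$decbfd  d
    8  ecbfdebag$d  d
    9  fdebag$decb  b
   10  g$decbfdeba  a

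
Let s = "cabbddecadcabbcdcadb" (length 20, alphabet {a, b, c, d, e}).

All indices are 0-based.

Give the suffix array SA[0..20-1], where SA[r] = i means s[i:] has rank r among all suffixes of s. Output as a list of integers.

[11, 1, 17, 8, 19, 12, 2, 13, 3, 10, 0, 16, 7, 14, 18, 9, 15, 4, 5, 6]

rank→(start, suffix):
  0 → (11, 'abbcdcadb')
  1 → (1, 'abbddecadcabbcdcadb')
  2 → (17, 'adb')
  3 → (8, 'adcabbcdcadb')
  4 → (19, 'b')
  5 → (12, 'bbcdcadb')
  6 → (2, 'bbddecadcabbcdcadb')
  7 → (13, 'bcdcadb')
  8 → (3, 'bddecadcabbcdcadb')
  9 → (10, 'cabbcdcadb')
  10 → (0, 'cabbddecadcabbcdcadb')
  11 → (16, 'cadb')
  12 → (7, 'cadcabbcdcadb')
  13 → (14, 'cdcadb')
  14 → (18, 'db')
  15 → (9, 'dcabbcdcadb')
  16 → (15, 'dcadb')
  17 → (4, 'ddecadcabbcdcadb')
  18 → (5, 'decadcabbcdcadb')
  19 → (6, 'ecadcabbcdcadb')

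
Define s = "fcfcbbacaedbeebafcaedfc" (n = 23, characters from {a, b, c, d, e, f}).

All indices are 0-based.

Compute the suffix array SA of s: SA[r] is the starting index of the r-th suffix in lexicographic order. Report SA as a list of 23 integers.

sorted suffixes:
  #0 SA[0]=6  'acaedbeebafcaedfc'
  #1 SA[1]=8  'aedbeebafcaedfc'
  #2 SA[2]=18  'aedfc'
  #3 SA[3]=15  'afcaedfc'
  #4 SA[4]=5  'bacaedbeebafcaedfc'
  #5 SA[5]=14  'bafcaedfc'
  #6 SA[6]=4  'bbacaedbeebafcaedfc'
  #7 SA[7]=11  'beebafcaedfc'
  #8 SA[8]=22  'c'
  #9 SA[9]=7  'caedbeebafcaedfc'
  #10 SA[10]=17  'caedfc'
  #11 SA[11]=3  'cbbacaedbeebafcaedfc'
  #12 SA[12]=1  'cfcbbacaedbeebafcaedfc'
  #13 SA[13]=10  'dbeebafcaedfc'
  #14 SA[14]=20  'dfc'
  #15 SA[15]=13  'ebafcaedfc'
  #16 SA[16]=9  'edbeebafcaedfc'
  #17 SA[17]=19  'edfc'
  #18 SA[18]=12  'eebafcaedfc'
  #19 SA[19]=21  'fc'
  #20 SA[20]=16  'fcaedfc'
  #21 SA[21]=2  'fcbbacaedbeebafcaedfc'
  #22 SA[22]=0  'fcfcbbacaedbeebafcaedfc'

[6, 8, 18, 15, 5, 14, 4, 11, 22, 7, 17, 3, 1, 10, 20, 13, 9, 19, 12, 21, 16, 2, 0]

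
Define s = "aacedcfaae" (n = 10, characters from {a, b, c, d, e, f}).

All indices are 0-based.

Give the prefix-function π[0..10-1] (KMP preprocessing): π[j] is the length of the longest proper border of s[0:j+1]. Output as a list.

[0, 1, 0, 0, 0, 0, 0, 1, 2, 0]

π[0] = 0
j=1 s[j]='a': π[1]=1 (border 'a')
j=2 s[j]='c': k: 1→0; π[2]=0 (border '')
j=3 s[j]='e': π[3]=0 (border '')
j=4 s[j]='d': π[4]=0 (border '')
j=5 s[j]='c': π[5]=0 (border '')
j=6 s[j]='f': π[6]=0 (border '')
j=7 s[j]='a': π[7]=1 (border 'a')
j=8 s[j]='a': π[8]=2 (border 'aa')
j=9 s[j]='e': k: 2→1→0; π[9]=0 (border '')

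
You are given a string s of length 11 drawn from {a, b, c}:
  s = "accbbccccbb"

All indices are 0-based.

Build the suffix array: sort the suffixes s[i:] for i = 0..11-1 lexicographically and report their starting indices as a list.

rank | idx | suffix
   0 |   0 | accbbccccbb
   1 |  10 | b
   2 |   9 | bb
   3 |   3 | bbccccbb
   4 |   4 | bccccbb
   5 |   8 | cbb
   6 |   2 | cbbccccbb
   7 |   7 | ccbb
   8 |   1 | ccbbccccbb
   9 |   6 | cccbb
  10 |   5 | ccccbb

[0, 10, 9, 3, 4, 8, 2, 7, 1, 6, 5]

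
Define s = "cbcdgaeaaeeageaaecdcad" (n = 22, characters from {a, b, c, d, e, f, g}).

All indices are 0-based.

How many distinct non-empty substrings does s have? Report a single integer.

228

rank | idx | suffix
   0 |  14 | aaecdcad
   1 |   7 | aaeeageaaecdcad
   2 |  20 | ad
   3 |   5 | aeaaeeageaaecdcad
   4 |  15 | aecdcad
   5 |   8 | aeeageaaecdcad
   6 |  11 | ageaaecdcad
   7 |   1 | bcdgaeaaeeageaaecdcad
   8 |  19 | cad
   9 |   0 | cbcdgaeaaeeageaaecdcad
  10 |  17 | cdcad
  11 |   2 | cdgaeaaeeageaaecdcad
  12 |  21 | d
  13 |  18 | dcad
  14 |   3 | dgaeaaeeageaaecdcad
  15 |  13 | eaaecdcad
  16 |   6 | eaaeeageaaecdcad
  17 |  10 | eageaaecdcad
  18 |  16 | ecdcad
  19 |   9 | eeageaaecdcad
  20 |   4 | gaeaaeeageaaecdcad
  21 |  12 | geaaecdcad

SA = [14, 7, 20, 5, 15, 8, 11, 1, 19, 0, 17, 2, 21, 18, 3, 13, 6, 10, 16, 9, 4, 12]
i: (SA[i-1],SA[i]) lcp shared
  1: (14,7) 3 'aae'
  2: (7,20) 1 'a'
  3: (20,5) 1 'a'
  4: (5,15) 2 'ae'
  5: (15,8) 2 'ae'
  6: (8,11) 1 'a'
  7: (11,1) 0 ''
  8: (1,19) 0 ''
  9: (19,0) 1 'c'
  10: (0,17) 1 'c'
  11: (17,2) 2 'cd'
  12: (2,21) 0 ''
  13: (21,18) 1 'd'
  14: (18,3) 1 'd'
  15: (3,13) 0 ''
  16: (13,6) 4 'eaae'
  17: (6,10) 2 'ea'
  18: (10,16) 1 'e'
  19: (16,9) 1 'e'
  20: (9,4) 0 ''
  21: (4,12) 1 'g'

n(n+1)/2 = 22·23/2 = 253
Σ LCP = 0 + 3 + 1 + 1 + 2 + 2 + 1 + 0 + 0 + 1 + 1 + 2 + 0 + 1 + 1 + 0 + 4 + 2 + 1 + 1 + 0 + 1 = 25
distinct = 253 − 25 = 228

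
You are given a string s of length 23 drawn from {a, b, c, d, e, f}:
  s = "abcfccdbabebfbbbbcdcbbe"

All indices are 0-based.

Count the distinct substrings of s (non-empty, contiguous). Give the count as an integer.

sorted suffixes:
  #0 SA[0]=0  'abcfccdbabebfbbbbcdcbbe'
  #1 SA[1]=8  'abebfbbbbcdcbbe'
  #2 SA[2]=7  'babebfbbbbcdcbbe'
  #3 SA[3]=13  'bbbbcdcbbe'
  #4 SA[4]=14  'bbbcdcbbe'
  #5 SA[5]=15  'bbcdcbbe'
  #6 SA[6]=20  'bbe'
  #7 SA[7]=16  'bcdcbbe'
  #8 SA[8]=1  'bcfccdbabebfbbbbcdcbbe'
  #9 SA[9]=21  'be'
  #10 SA[10]=9  'bebfbbbbcdcbbe'
  #11 SA[11]=11  'bfbbbbcdcbbe'
  #12 SA[12]=19  'cbbe'
  #13 SA[13]=4  'ccdbabebfbbbbcdcbbe'
  #14 SA[14]=5  'cdbabebfbbbbcdcbbe'
  #15 SA[15]=17  'cdcbbe'
  #16 SA[16]=2  'cfccdbabebfbbbbcdcbbe'
  #17 SA[17]=6  'dbabebfbbbbcdcbbe'
  #18 SA[18]=18  'dcbbe'
  #19 SA[19]=22  'e'
  #20 SA[20]=10  'ebfbbbbcdcbbe'
  #21 SA[21]=12  'fbbbbcdcbbe'
  #22 SA[22]=3  'fccdbabebfbbbbcdcbbe'

SA = [0, 8, 7, 13, 14, 15, 20, 16, 1, 21, 9, 11, 19, 4, 5, 17, 2, 6, 18, 22, 10, 12, 3]
[i] adj suffixes → lcp
  [1] 0/8 → 2 ('ab')
  [2] 8/7 → 0 ('')
  [3] 7/13 → 1 ('b')
  [4] 13/14 → 3 ('bbb')
  [5] 14/15 → 2 ('bb')
  [6] 15/20 → 2 ('bb')
  [7] 20/16 → 1 ('b')
  [8] 16/1 → 2 ('bc')
  [9] 1/21 → 1 ('b')
  [10] 21/9 → 2 ('be')
  [11] 9/11 → 1 ('b')
  [12] 11/19 → 0 ('')
  [13] 19/4 → 1 ('c')
  [14] 4/5 → 1 ('c')
  [15] 5/17 → 2 ('cd')
  [16] 17/2 → 1 ('c')
  [17] 2/6 → 0 ('')
  [18] 6/18 → 1 ('d')
  [19] 18/22 → 0 ('')
  [20] 22/10 → 1 ('e')
  [21] 10/12 → 0 ('')
  [22] 12/3 → 1 ('f')

n(n+1)/2 = 23·24/2 = 276
Σ LCP = 0 + 2 + 0 + 1 + 3 + 2 + 2 + 1 + 2 + 1 + 2 + 1 + 0 + 1 + 1 + 2 + 1 + 0 + 1 + 0 + 1 + 0 + 1 = 25
distinct = 276 − 25 = 251

251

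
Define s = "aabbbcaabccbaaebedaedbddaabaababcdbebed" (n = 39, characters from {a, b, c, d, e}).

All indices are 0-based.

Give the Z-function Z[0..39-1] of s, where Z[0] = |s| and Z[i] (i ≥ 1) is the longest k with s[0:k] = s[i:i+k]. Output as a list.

[39, 1, 0, 0, 0, 0, 3, 1, 0, 0, 0, 0, 2, 1, 0, 0, 0, 0, 1, 0, 0, 0, 0, 0, 3, 1, 0, 3, 1, 0, 1, 0, 0, 0, 0, 0, 0, 0, 0]

Z[0]=39
i=1: fresh scan; Z[1]=1 extend→box=[1,2)
i=2: fresh scan; Z[2]=0
i=3: fresh scan; Z[3]=0
i=4: fresh scan; Z[4]=0
i=5: fresh scan; Z[5]=0
i=6: fresh scan; Z[6]=3 extend→box=[6,9)
i=7: min(r-i=2, Z[1]=1)=1; Z[7]=1
i=8: min(r-i=1, Z[2]=0)=0; Z[8]=0
i=9: fresh scan; Z[9]=0
i=10: fresh scan; Z[10]=0
i=11: fresh scan; Z[11]=0
i=12: fresh scan; Z[12]=2 extend→box=[12,14)
i=13: min(r-i=1, Z[1]=1)=1; Z[13]=1
i=14: fresh scan; Z[14]=0
i=15: fresh scan; Z[15]=0
i=16: fresh scan; Z[16]=0
i=17: fresh scan; Z[17]=0
i=18: fresh scan; Z[18]=1 extend→box=[18,19)
i=19: fresh scan; Z[19]=0
i=20: fresh scan; Z[20]=0
i=21: fresh scan; Z[21]=0
i=22: fresh scan; Z[22]=0
i=23: fresh scan; Z[23]=0
i=24: fresh scan; Z[24]=3 extend→box=[24,27)
i=25: min(r-i=2, Z[1]=1)=1; Z[25]=1
i=26: min(r-i=1, Z[2]=0)=0; Z[26]=0
i=27: fresh scan; Z[27]=3 extend→box=[27,30)
i=28: min(r-i=2, Z[1]=1)=1; Z[28]=1
i=29: min(r-i=1, Z[2]=0)=0; Z[29]=0
i=30: fresh scan; Z[30]=1 extend→box=[30,31)
i=31: fresh scan; Z[31]=0
i=32: fresh scan; Z[32]=0
i=33: fresh scan; Z[33]=0
i=34: fresh scan; Z[34]=0
i=35: fresh scan; Z[35]=0
i=36: fresh scan; Z[36]=0
i=37: fresh scan; Z[37]=0
i=38: fresh scan; Z[38]=0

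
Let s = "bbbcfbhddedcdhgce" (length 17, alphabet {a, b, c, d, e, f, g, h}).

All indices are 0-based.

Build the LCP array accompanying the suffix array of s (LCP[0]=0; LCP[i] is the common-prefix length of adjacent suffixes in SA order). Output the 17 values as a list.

sorted suffixes:
  #0 SA[0]=0  'bbbcfbhddedcdhgce'
  #1 SA[1]=1  'bbcfbhddedcdhgce'
  #2 SA[2]=2  'bcfbhddedcdhgce'
  #3 SA[3]=5  'bhddedcdhgce'
  #4 SA[4]=11  'cdhgce'
  #5 SA[5]=15  'ce'
  #6 SA[6]=3  'cfbhddedcdhgce'
  #7 SA[7]=10  'dcdhgce'
  #8 SA[8]=7  'ddedcdhgce'
  #9 SA[9]=8  'dedcdhgce'
  #10 SA[10]=12  'dhgce'
  #11 SA[11]=16  'e'
  #12 SA[12]=9  'edcdhgce'
  #13 SA[13]=4  'fbhddedcdhgce'
  #14 SA[14]=14  'gce'
  #15 SA[15]=6  'hddedcdhgce'
  #16 SA[16]=13  'hgce'

SA = [0, 1, 2, 5, 11, 15, 3, 10, 7, 8, 12, 16, 9, 4, 14, 6, 13]
[i] adj suffixes → lcp
  [1] 0/1 → 2 ('bb')
  [2] 1/2 → 1 ('b')
  [3] 2/5 → 1 ('b')
  [4] 5/11 → 0 ('')
  [5] 11/15 → 1 ('c')
  [6] 15/3 → 1 ('c')
  [7] 3/10 → 0 ('')
  [8] 10/7 → 1 ('d')
  [9] 7/8 → 1 ('d')
  [10] 8/12 → 1 ('d')
  [11] 12/16 → 0 ('')
  [12] 16/9 → 1 ('e')
  [13] 9/4 → 0 ('')
  [14] 4/14 → 0 ('')
  [15] 14/6 → 0 ('')
  [16] 6/13 → 1 ('h')

[0, 2, 1, 1, 0, 1, 1, 0, 1, 1, 1, 0, 1, 0, 0, 0, 1]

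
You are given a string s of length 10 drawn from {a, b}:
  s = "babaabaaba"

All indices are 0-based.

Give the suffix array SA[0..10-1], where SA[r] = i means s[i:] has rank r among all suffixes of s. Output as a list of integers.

[9, 6, 3, 7, 4, 1, 8, 5, 2, 0]

rank→(start, suffix):
  0 → (9, 'a')
  1 → (6, 'aaba')
  2 → (3, 'aabaaba')
  3 → (7, 'aba')
  4 → (4, 'abaaba')
  5 → (1, 'abaabaaba')
  6 → (8, 'ba')
  7 → (5, 'baaba')
  8 → (2, 'baabaaba')
  9 → (0, 'babaabaaba')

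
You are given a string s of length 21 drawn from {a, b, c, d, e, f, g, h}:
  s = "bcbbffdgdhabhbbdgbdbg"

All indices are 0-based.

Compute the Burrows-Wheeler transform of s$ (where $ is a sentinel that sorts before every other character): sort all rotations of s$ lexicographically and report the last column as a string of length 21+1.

ghhc$gbbdabbbfgfbbdddb

rank  rotation                last
    0  $bcbbffdgdhabhbbdgbdbg  g
    1  abhbbdgbdbg$bcbbffdgdh  h
    2  bbdgbdbg$bcbbffdgdhabh  h
    3  bbffdgdhabhbbdgbdbg$bc  c
    4  bcbbffdgdhabhbbdgbdbg$  $
    5  bdbg$bcbbffdgdhabhbbdg  g
    6  bdgbdbg$bcbbffdgdhabhb  b
    7  bffdgdhabhbbdgbdbg$bcb  b
    8  bg$bcbbffdgdhabhbbdgbd  d
    9  bhbbdgbdbg$bcbbffdgdha  a
   10  cbbffdgdhabhbbdgbdbg$b  b
   11  dbg$bcbbffdgdhabhbbdgb  b
   12  dgbdbg$bcbbffdgdhabhbb  b
   13  dgdhabhbbdgbdbg$bcbbff  f
   14  dhabhbbdgbdbg$bcbbffdg  g
   15  fdgdhabhbbdgbdbg$bcbbf  f
   16  ffdgdhabhbbdgbdbg$bcbb  b
   17  g$bcbbffdgdhabhbbdgbdb  b
   18  gbdbg$bcbbffdgdhabhbbd  d
   19  gdhabhbbdgbdbg$bcbbffd  d
   20  habhbbdgbdbg$bcbbffdgd  d
   21  hbbdgbdbg$bcbbffdgdhab  b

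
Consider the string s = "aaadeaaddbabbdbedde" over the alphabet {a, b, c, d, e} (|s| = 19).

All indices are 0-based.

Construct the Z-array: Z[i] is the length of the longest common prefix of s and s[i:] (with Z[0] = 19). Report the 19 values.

Z[0]=19
i=1: outside box; Z[1]=2 extend→box=[1,3)
i=2: min(r-i=1, Z[1]=2)=1; Z[2]=1
i=3: outside box; Z[3]=0
i=4: outside box; Z[4]=0
i=5: outside box; Z[5]=2 extend→box=[5,7)
i=6: min(r-i=1, Z[1]=2)=1; Z[6]=1
i=7: outside box; Z[7]=0
i=8: outside box; Z[8]=0
i=9: outside box; Z[9]=0
i=10: outside box; Z[10]=1 extend→box=[10,11)
i=11: outside box; Z[11]=0
i=12: outside box; Z[12]=0
i=13: outside box; Z[13]=0
i=14: outside box; Z[14]=0
i=15: outside box; Z[15]=0
i=16: outside box; Z[16]=0
i=17: outside box; Z[17]=0
i=18: outside box; Z[18]=0

[19, 2, 1, 0, 0, 2, 1, 0, 0, 0, 1, 0, 0, 0, 0, 0, 0, 0, 0]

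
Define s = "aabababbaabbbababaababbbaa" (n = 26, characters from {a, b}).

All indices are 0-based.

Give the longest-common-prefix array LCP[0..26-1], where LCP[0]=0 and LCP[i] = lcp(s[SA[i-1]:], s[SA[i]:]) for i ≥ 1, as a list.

sorted suffixes:
  #0 SA[0]=25  'a'
  #1 SA[1]=24  'aa'
  #2 SA[2]=0  'aabababbaabbbababaababbbaa'
  #3 SA[3]=17  'aababbbaa'
  #4 SA[4]=8  'aabbbababaababbbaa'
  #5 SA[5]=15  'abaababbbaa'
  #6 SA[6]=13  'ababaababbbaa'
  #7 SA[7]=1  'abababbaabbbababaababbbaa'
  #8 SA[8]=3  'ababbaabbbababaababbbaa'
  #9 SA[9]=18  'ababbbaa'
  #10 SA[10]=5  'abbaabbbababaababbbaa'
  #11 SA[11]=20  'abbbaa'
  #12 SA[12]=9  'abbbababaababbbaa'
  #13 SA[13]=23  'baa'
  #14 SA[14]=16  'baababbbaa'
  #15 SA[15]=7  'baabbbababaababbbaa'
  #16 SA[16]=14  'babaababbbaa'
  #17 SA[17]=12  'bababaababbbaa'
  #18 SA[18]=2  'bababbaabbbababaababbbaa'
  #19 SA[19]=4  'babbaabbbababaababbbaa'
  #20 SA[20]=19  'babbbaa'
  #21 SA[21]=22  'bbaa'
  #22 SA[22]=6  'bbaabbbababaababbbaa'
  #23 SA[23]=11  'bbababaababbbaa'
  #24 SA[24]=21  'bbbaa'
  #25 SA[25]=10  'bbbababaababbbaa'

SA = [25, 24, 0, 17, 8, 15, 13, 1, 3, 18, 5, 20, 9, 23, 16, 7, 14, 12, 2, 4, 19, 22, 6, 11, 21, 10]
[i] adj suffixes → lcp
  [1] 25/24 → 1 ('a')
  [2] 24/0 → 2 ('aa')
  [3] 0/17 → 5 ('aabab')
  [4] 17/8 → 3 ('aab')
  [5] 8/15 → 1 ('a')
  [6] 15/13 → 3 ('aba')
  [7] 13/1 → 5 ('ababa')
  [8] 1/3 → 4 ('abab')
  [9] 3/18 → 5 ('ababb')
  [10] 18/5 → 2 ('ab')
  [11] 5/20 → 3 ('abb')
  [12] 20/9 → 5 ('abbba')
  [13] 9/23 → 0 ('')
  [14] 23/16 → 3 ('baa')
  [15] 16/7 → 4 ('baab')
  [16] 7/14 → 2 ('ba')
  [17] 14/12 → 4 ('baba')
  [18] 12/2 → 5 ('babab')
  [19] 2/4 → 3 ('bab')
  [20] 4/19 → 4 ('babb')
  [21] 19/22 → 1 ('b')
  [22] 22/6 → 4 ('bbaa')
  [23] 6/11 → 3 ('bba')
  [24] 11/21 → 2 ('bb')
  [25] 21/10 → 4 ('bbba')

[0, 1, 2, 5, 3, 1, 3, 5, 4, 5, 2, 3, 5, 0, 3, 4, 2, 4, 5, 3, 4, 1, 4, 3, 2, 4]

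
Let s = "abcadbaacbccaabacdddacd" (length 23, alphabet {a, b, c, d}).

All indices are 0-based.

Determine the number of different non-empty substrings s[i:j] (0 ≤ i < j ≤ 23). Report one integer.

247

rank | idx | suffix
   0 |  12 | aabacdddacd
   1 |   6 | aacbccaabacdddacd
   2 |  13 | abacdddacd
   3 |   0 | abcadbaacbccaabacdddacd
   4 |   7 | acbccaabacdddacd
   5 |  20 | acd
   6 |  15 | acdddacd
   7 |   3 | adbaacbccaabacdddacd
   8 |   5 | baacbccaabacdddacd
   9 |  14 | bacdddacd
  10 |   1 | bcadbaacbccaabacdddacd
  11 |   9 | bccaabacdddacd
  12 |  11 | caabacdddacd
  13 |   2 | cadbaacbccaabacdddacd
  14 |   8 | cbccaabacdddacd
  15 |  10 | ccaabacdddacd
  16 |  21 | cd
  17 |  16 | cdddacd
  18 |  22 | d
  19 |  19 | dacd
  20 |   4 | dbaacbccaabacdddacd
  21 |  18 | ddacd
  22 |  17 | dddacd

SA = [12, 6, 13, 0, 7, 20, 15, 3, 5, 14, 1, 9, 11, 2, 8, 10, 21, 16, 22, 19, 4, 18, 17]
rank  pair      lcp
   1  s[12:],s[6:]  2  'aa'
   2  s[6:],s[13:]  1  'a'
   3  s[13:],s[0:]  2  'ab'
   4  s[0:],s[7:]  1  'a'
   5  s[7:],s[20:]  2  'ac'
   6  s[20:],s[15:]  3  'acd'
   7  s[15:],s[3:]  1  'a'
   8  s[3:],s[5:]  0  ''
   9  s[5:],s[14:]  2  'ba'
  10  s[14:],s[1:]  1  'b'
  11  s[1:],s[9:]  2  'bc'
  12  s[9:],s[11:]  0  ''
  13  s[11:],s[2:]  2  'ca'
  14  s[2:],s[8:]  1  'c'
  15  s[8:],s[10:]  1  'c'
  16  s[10:],s[21:]  1  'c'
  17  s[21:],s[16:]  2  'cd'
  18  s[16:],s[22:]  0  ''
  19  s[22:],s[19:]  1  'd'
  20  s[19:],s[4:]  1  'd'
  21  s[4:],s[18:]  1  'd'
  22  s[18:],s[17:]  2  'dd'

n(n+1)/2 = 23·24/2 = 276
Σ LCP = 0 + 2 + 1 + 2 + 1 + 2 + 3 + 1 + 0 + 2 + 1 + 2 + 0 + 2 + 1 + 1 + 1 + 2 + 0 + 1 + 1 + 1 + 2 = 29
distinct = 276 − 29 = 247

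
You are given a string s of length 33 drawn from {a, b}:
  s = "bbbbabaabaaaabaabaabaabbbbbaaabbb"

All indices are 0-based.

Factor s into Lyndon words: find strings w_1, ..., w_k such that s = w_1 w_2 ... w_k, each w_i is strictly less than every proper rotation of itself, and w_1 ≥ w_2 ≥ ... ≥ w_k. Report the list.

["b", "b", "b", "b", "ab", "aab", "aaaabaabaabaabbbbbaaabbb"]

emit factor 1: 'b' (i=0, period=1)
emit factor 2: 'b' (i=1, period=1)
emit factor 3: 'b' (i=2, period=1)
emit factor 4: 'b' (i=3, period=1)
emit factor 5: 'ab' (i=4, period=2)
emit factor 6: 'aab' (i=6, period=3)
emit factor 7: 'aaaabaabaabaabbbbbaaabbb' (i=9, period=24)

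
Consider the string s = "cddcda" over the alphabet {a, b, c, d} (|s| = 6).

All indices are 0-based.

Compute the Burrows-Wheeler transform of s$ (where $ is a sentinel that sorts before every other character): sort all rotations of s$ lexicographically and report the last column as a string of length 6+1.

add$cdc

rank  rotation last
    0  $cddcda  a
    1  a$cddcd  d
    2  cda$cdd  d
    3  cddcda$  $
    4  da$cddc  c
    5  dcda$cd  d
    6  ddcda$c  c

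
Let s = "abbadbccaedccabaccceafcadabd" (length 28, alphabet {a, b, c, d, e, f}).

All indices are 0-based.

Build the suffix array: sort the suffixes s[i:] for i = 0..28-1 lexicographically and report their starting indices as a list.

rank | idx | suffix
   0 |  13 | abaccceafcadabd
   1 |   0 | abbadbccaedccabaccceafcadabd
   2 |  25 | abd
   3 |  15 | accceafcadabd
   4 |  23 | adabd
   5 |   3 | adbccaedccabaccceafcadabd
   6 |   8 | aedccabaccceafcadabd
   7 |  20 | afcadabd
   8 |  14 | baccceafcadabd
   9 |   2 | badbccaedccabaccceafcadabd
  10 |   1 | bbadbccaedccabaccceafcadabd
  11 |   5 | bccaedccabaccceafcadabd
  12 |  26 | bd
  13 |  12 | cabaccceafcadabd
  14 |  22 | cadabd
  15 |   7 | caedccabaccceafcadabd
  16 |  11 | ccabaccceafcadabd
  17 |   6 | ccaedccabaccceafcadabd
  18 |  16 | ccceafcadabd
  19 |  17 | cceafcadabd
  20 |  18 | ceafcadabd
  21 |  27 | d
  22 |  24 | dabd
  23 |   4 | dbccaedccabaccceafcadabd
  24 |  10 | dccabaccceafcadabd
  25 |  19 | eafcadabd
  26 |   9 | edccabaccceafcadabd
  27 |  21 | fcadabd

[13, 0, 25, 15, 23, 3, 8, 20, 14, 2, 1, 5, 26, 12, 22, 7, 11, 6, 16, 17, 18, 27, 24, 4, 10, 19, 9, 21]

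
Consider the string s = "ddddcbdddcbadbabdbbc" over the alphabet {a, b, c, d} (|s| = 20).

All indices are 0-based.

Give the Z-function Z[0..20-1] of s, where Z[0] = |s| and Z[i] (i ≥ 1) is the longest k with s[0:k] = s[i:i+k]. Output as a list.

Z[0]=20
i=1: outside box; Z[1]=3 grow→box=[1,4)
i=2: min(r-i=2, Z[1]=3)=2; Z[2]=2
i=3: min(r-i=1, Z[2]=2)=1; Z[3]=1
i=4: outside box; Z[4]=0
i=5: outside box; Z[5]=0
i=6: outside box; Z[6]=3 grow→box=[6,9)
i=7: min(r-i=2, Z[1]=3)=2; Z[7]=2
i=8: min(r-i=1, Z[2]=2)=1; Z[8]=1
i=9: outside box; Z[9]=0
i=10: outside box; Z[10]=0
i=11: outside box; Z[11]=0
i=12: outside box; Z[12]=1 grow→box=[12,13)
i=13: outside box; Z[13]=0
i=14: outside box; Z[14]=0
i=15: outside box; Z[15]=0
i=16: outside box; Z[16]=1 grow→box=[16,17)
i=17: outside box; Z[17]=0
i=18: outside box; Z[18]=0
i=19: outside box; Z[19]=0

[20, 3, 2, 1, 0, 0, 3, 2, 1, 0, 0, 0, 1, 0, 0, 0, 1, 0, 0, 0]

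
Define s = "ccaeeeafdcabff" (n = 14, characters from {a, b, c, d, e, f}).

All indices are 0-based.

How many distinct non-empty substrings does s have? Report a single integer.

rank→(start, suffix):
  0 → (10, 'abff')
  1 → (2, 'aeeeafdcabff')
  2 → (6, 'afdcabff')
  3 → (11, 'bff')
  4 → (9, 'cabff')
  5 → (1, 'caeeeafdcabff')
  6 → (0, 'ccaeeeafdcabff')
  7 → (8, 'dcabff')
  8 → (5, 'eafdcabff')
  9 → (4, 'eeafdcabff')
  10 → (3, 'eeeafdcabff')
  11 → (13, 'f')
  12 → (7, 'fdcabff')
  13 → (12, 'ff')

SA = [10, 2, 6, 11, 9, 1, 0, 8, 5, 4, 3, 13, 7, 12]
[i] adj suffixes → lcp
  [1] 10/2 → 1 ('a')
  [2] 2/6 → 1 ('a')
  [3] 6/11 → 0 ('')
  [4] 11/9 → 0 ('')
  [5] 9/1 → 2 ('ca')
  [6] 1/0 → 1 ('c')
  [7] 0/8 → 0 ('')
  [8] 8/5 → 0 ('')
  [9] 5/4 → 1 ('e')
  [10] 4/3 → 2 ('ee')
  [11] 3/13 → 0 ('')
  [12] 13/7 → 1 ('f')
  [13] 7/12 → 1 ('f')

n(n+1)/2 = 14·15/2 = 105
Σ LCP = 0 + 1 + 1 + 0 + 0 + 2 + 1 + 0 + 0 + 1 + 2 + 0 + 1 + 1 = 10
distinct = 105 − 10 = 95

95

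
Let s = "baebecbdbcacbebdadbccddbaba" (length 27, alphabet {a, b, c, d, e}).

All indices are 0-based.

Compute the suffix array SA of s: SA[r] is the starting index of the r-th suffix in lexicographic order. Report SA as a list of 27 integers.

[26, 24, 10, 16, 1, 25, 23, 0, 8, 18, 14, 6, 12, 3, 9, 5, 11, 19, 20, 15, 22, 7, 17, 21, 13, 2, 4]

sorted suffixes:
  #0 SA[0]=26  'a'
  #1 SA[1]=24  'aba'
  #2 SA[2]=10  'acbebdadbccddbaba'
  #3 SA[3]=16  'adbccddbaba'
  #4 SA[4]=1  'aebecbdbcacbebdadbccddbaba'
  #5 SA[5]=25  'ba'
  #6 SA[6]=23  'baba'
  #7 SA[7]=0  'baebecbdbcacbebdadbccddbaba'
  #8 SA[8]=8  'bcacbebdadbccddbaba'
  #9 SA[9]=18  'bccddbaba'
  #10 SA[10]=14  'bdadbccddbaba'
  #11 SA[11]=6  'bdbcacbebdadbccddbaba'
  #12 SA[12]=12  'bebdadbccddbaba'
  #13 SA[13]=3  'becbdbcacbebdadbccddbaba'
  #14 SA[14]=9  'cacbebdadbccddbaba'
  #15 SA[15]=5  'cbdbcacbebdadbccddbaba'
  #16 SA[16]=11  'cbebdadbccddbaba'
  #17 SA[17]=19  'ccddbaba'
  #18 SA[18]=20  'cddbaba'
  #19 SA[19]=15  'dadbccddbaba'
  #20 SA[20]=22  'dbaba'
  #21 SA[21]=7  'dbcacbebdadbccddbaba'
  #22 SA[22]=17  'dbccddbaba'
  #23 SA[23]=21  'ddbaba'
  #24 SA[24]=13  'ebdadbccddbaba'
  #25 SA[25]=2  'ebecbdbcacbebdadbccddbaba'
  #26 SA[26]=4  'ecbdbcacbebdadbccddbaba'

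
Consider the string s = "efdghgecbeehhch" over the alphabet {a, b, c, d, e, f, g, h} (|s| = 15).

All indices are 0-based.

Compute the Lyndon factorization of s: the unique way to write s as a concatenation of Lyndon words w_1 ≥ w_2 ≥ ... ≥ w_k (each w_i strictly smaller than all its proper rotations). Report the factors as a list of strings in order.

["ef", "dghge", "c", "beehhch"]

emit factor 1: 'ef' (i=0, period=2)
emit factor 2: 'dghge' (i=2, period=5)
emit factor 3: 'c' (i=7, period=1)
emit factor 4: 'beehhch' (i=8, period=7)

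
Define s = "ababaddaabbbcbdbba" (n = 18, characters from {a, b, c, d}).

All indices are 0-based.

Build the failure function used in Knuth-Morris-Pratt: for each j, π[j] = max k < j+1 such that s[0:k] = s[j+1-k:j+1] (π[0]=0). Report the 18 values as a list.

π[0] = 0
j=1 s[j]='b': π[1]=0 (border '')
j=2 s[j]='a': π[2]=1 (border 'a')
j=3 s[j]='b': π[3]=2 (border 'ab')
j=4 s[j]='a': π[4]=3 (border 'aba')
j=5 s[j]='d': k: 3→1→0; π[5]=0 (border '')
j=6 s[j]='d': π[6]=0 (border '')
j=7 s[j]='a': π[7]=1 (border 'a')
j=8 s[j]='a': k: 1→0; π[8]=1 (border 'a')
j=9 s[j]='b': π[9]=2 (border 'ab')
j=10 s[j]='b': k: 2→0; π[10]=0 (border '')
j=11 s[j]='b': π[11]=0 (border '')
j=12 s[j]='c': π[12]=0 (border '')
j=13 s[j]='b': π[13]=0 (border '')
j=14 s[j]='d': π[14]=0 (border '')
j=15 s[j]='b': π[15]=0 (border '')
j=16 s[j]='b': π[16]=0 (border '')
j=17 s[j]='a': π[17]=1 (border 'a')

[0, 0, 1, 2, 3, 0, 0, 1, 1, 2, 0, 0, 0, 0, 0, 0, 0, 1]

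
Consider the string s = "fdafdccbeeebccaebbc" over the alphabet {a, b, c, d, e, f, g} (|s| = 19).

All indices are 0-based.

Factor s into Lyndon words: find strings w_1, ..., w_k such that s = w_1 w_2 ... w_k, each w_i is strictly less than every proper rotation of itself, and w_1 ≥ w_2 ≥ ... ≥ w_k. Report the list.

["f", "d", "afdccbeeebcc", "aebbc"]

emit factor 1: 'f' (i=0, period=1)
emit factor 2: 'd' (i=1, period=1)
emit factor 3: 'afdccbeeebcc' (i=2, period=12)
emit factor 4: 'aebbc' (i=14, period=5)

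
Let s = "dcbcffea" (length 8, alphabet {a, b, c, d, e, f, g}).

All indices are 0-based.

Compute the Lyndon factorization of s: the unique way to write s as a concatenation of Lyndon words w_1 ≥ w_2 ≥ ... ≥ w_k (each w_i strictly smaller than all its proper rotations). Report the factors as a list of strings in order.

["d", "c", "bcffe", "a"]

emit factor 1: 'd' (i=0, period=1)
emit factor 2: 'c' (i=1, period=1)
emit factor 3: 'bcffe' (i=2, period=5)
emit factor 4: 'a' (i=7, period=1)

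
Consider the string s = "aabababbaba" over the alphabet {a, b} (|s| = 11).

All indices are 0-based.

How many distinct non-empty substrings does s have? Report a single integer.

rank→(start, suffix):
  0 → (10, 'a')
  1 → (0, 'aabababbaba')
  2 → (8, 'aba')
  3 → (1, 'abababbaba')
  4 → (3, 'ababbaba')
  5 → (5, 'abbaba')
  6 → (9, 'ba')
  7 → (7, 'baba')
  8 → (2, 'bababbaba')
  9 → (4, 'babbaba')
  10 → (6, 'bbaba')

SA = [10, 0, 8, 1, 3, 5, 9, 7, 2, 4, 6]
rank  pair      lcp
   1  s[10:],s[0:]  1  'a'
   2  s[0:],s[8:]  1  'a'
   3  s[8:],s[1:]  3  'aba'
   4  s[1:],s[3:]  4  'abab'
   5  s[3:],s[5:]  2  'ab'
   6  s[5:],s[9:]  0  ''
   7  s[9:],s[7:]  2  'ba'
   8  s[7:],s[2:]  4  'baba'
   9  s[2:],s[4:]  3  'bab'
  10  s[4:],s[6:]  1  'b'

n(n+1)/2 = 11·12/2 = 66
Σ LCP = 0 + 1 + 1 + 3 + 4 + 2 + 0 + 2 + 4 + 3 + 1 = 21
distinct = 66 − 21 = 45

45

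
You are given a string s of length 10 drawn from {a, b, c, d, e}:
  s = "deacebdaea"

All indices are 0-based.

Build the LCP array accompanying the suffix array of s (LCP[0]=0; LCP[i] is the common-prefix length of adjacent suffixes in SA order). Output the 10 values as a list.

[0, 1, 1, 0, 0, 0, 1, 0, 2, 1]

rank | idx | suffix
   0 |   9 | a
   1 |   2 | acebdaea
   2 |   7 | aea
   3 |   5 | bdaea
   4 |   3 | cebdaea
   5 |   6 | daea
   6 |   0 | deacebdaea
   7 |   8 | ea
   8 |   1 | eacebdaea
   9 |   4 | ebdaea

SA = [9, 2, 7, 5, 3, 6, 0, 8, 1, 4]
[i] adj suffixes → lcp
  [1] 9/2 → 1 ('a')
  [2] 2/7 → 1 ('a')
  [3] 7/5 → 0 ('')
  [4] 5/3 → 0 ('')
  [5] 3/6 → 0 ('')
  [6] 6/0 → 1 ('d')
  [7] 0/8 → 0 ('')
  [8] 8/1 → 2 ('ea')
  [9] 1/4 → 1 ('e')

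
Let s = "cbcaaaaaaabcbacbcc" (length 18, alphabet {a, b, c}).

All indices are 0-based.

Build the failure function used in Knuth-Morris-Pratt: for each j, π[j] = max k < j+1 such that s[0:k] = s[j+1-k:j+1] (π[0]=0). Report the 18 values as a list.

π[0] = 0
j=1 s[j]='b': π[1]=0 (border '')
j=2 s[j]='c': π[2]=1 (border 'c')
j=3 s[j]='a': k: 1→0; π[3]=0 (border '')
j=4 s[j]='a': π[4]=0 (border '')
j=5 s[j]='a': π[5]=0 (border '')
j=6 s[j]='a': π[6]=0 (border '')
j=7 s[j]='a': π[7]=0 (border '')
j=8 s[j]='a': π[8]=0 (border '')
j=9 s[j]='a': π[9]=0 (border '')
j=10 s[j]='b': π[10]=0 (border '')
j=11 s[j]='c': π[11]=1 (border 'c')
j=12 s[j]='b': π[12]=2 (border 'cb')
j=13 s[j]='a': k: 2→0; π[13]=0 (border '')
j=14 s[j]='c': π[14]=1 (border 'c')
j=15 s[j]='b': π[15]=2 (border 'cb')
j=16 s[j]='c': π[16]=3 (border 'cbc')
j=17 s[j]='c': k: 3→1→0; π[17]=1 (border 'c')

[0, 0, 1, 0, 0, 0, 0, 0, 0, 0, 0, 1, 2, 0, 1, 2, 3, 1]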